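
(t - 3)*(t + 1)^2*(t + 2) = t^4 + t^3 - 7*t^2 - 13*t - 6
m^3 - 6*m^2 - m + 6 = (m - 6)*(m - 1)*(m + 1)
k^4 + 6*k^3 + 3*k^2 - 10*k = k*(k - 1)*(k + 2)*(k + 5)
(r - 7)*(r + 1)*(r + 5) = r^3 - r^2 - 37*r - 35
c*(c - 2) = c^2 - 2*c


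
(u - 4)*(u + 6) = u^2 + 2*u - 24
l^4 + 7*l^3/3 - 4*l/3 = l*(l - 2/3)*(l + 1)*(l + 2)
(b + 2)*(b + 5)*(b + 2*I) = b^3 + 7*b^2 + 2*I*b^2 + 10*b + 14*I*b + 20*I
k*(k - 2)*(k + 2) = k^3 - 4*k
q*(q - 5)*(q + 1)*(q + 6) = q^4 + 2*q^3 - 29*q^2 - 30*q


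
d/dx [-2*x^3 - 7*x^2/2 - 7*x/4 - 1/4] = -6*x^2 - 7*x - 7/4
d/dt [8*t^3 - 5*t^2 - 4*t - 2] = 24*t^2 - 10*t - 4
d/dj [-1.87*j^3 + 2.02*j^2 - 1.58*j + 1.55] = -5.61*j^2 + 4.04*j - 1.58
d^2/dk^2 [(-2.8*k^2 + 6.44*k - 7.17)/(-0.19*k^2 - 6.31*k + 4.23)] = (-7.178808*k^3 + 15.055182*k^2 + 20.52171*k + 338.904228)/(0.006859*k^6 + 0.683373*k^5 + 22.237068*k^4 + 220.811509*k^3 - 495.067356*k^2 + 338.712597*k - 75.686967)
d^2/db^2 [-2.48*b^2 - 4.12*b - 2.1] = -4.96000000000000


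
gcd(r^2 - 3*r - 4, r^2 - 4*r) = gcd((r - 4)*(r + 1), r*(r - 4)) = r - 4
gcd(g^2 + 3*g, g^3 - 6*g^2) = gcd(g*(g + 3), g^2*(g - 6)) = g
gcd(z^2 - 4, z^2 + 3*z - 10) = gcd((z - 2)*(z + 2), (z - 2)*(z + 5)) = z - 2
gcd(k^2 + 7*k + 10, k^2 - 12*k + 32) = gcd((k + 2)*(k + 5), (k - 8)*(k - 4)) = 1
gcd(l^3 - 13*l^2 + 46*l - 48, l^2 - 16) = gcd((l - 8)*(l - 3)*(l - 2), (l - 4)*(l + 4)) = 1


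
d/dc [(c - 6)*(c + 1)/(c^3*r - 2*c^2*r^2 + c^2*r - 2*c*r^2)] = (-c^2 + 12*c - 12*r)/(c^2*r*(c^2 - 4*c*r + 4*r^2))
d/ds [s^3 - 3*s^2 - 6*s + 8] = 3*s^2 - 6*s - 6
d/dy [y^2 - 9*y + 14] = 2*y - 9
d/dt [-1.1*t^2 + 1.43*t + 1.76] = 1.43 - 2.2*t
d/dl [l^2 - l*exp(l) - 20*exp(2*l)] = -l*exp(l) + 2*l - 40*exp(2*l) - exp(l)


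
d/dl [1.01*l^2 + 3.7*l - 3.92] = 2.02*l + 3.7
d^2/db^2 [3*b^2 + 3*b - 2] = 6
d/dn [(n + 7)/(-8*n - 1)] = 55/(8*n + 1)^2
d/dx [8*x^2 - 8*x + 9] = 16*x - 8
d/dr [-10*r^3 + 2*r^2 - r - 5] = -30*r^2 + 4*r - 1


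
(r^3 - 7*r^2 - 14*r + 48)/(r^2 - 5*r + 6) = (r^2 - 5*r - 24)/(r - 3)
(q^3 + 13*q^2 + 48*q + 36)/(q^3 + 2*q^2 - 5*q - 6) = (q^2 + 12*q + 36)/(q^2 + q - 6)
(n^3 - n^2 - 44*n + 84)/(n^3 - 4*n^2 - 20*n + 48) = (n + 7)/(n + 4)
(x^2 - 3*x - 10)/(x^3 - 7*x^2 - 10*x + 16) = (x - 5)/(x^2 - 9*x + 8)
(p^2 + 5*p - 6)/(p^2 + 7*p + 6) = (p - 1)/(p + 1)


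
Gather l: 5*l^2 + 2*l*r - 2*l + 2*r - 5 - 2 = 5*l^2 + l*(2*r - 2) + 2*r - 7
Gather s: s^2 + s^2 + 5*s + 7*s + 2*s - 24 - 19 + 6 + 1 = 2*s^2 + 14*s - 36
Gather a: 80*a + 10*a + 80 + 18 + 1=90*a + 99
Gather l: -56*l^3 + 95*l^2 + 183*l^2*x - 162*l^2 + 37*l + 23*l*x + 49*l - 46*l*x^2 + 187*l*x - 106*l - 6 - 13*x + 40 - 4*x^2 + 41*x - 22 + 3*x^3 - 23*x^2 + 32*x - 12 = -56*l^3 + l^2*(183*x - 67) + l*(-46*x^2 + 210*x - 20) + 3*x^3 - 27*x^2 + 60*x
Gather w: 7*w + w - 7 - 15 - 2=8*w - 24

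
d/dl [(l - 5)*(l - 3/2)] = 2*l - 13/2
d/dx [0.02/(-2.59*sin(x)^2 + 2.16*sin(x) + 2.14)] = (0.1036*sin(x) - 0.0432)*cos(x)/(-2.59*sin(x)^2 + 2.16*sin(x) + 2.14)^2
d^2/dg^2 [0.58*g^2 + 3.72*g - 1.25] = 1.16000000000000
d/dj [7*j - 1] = 7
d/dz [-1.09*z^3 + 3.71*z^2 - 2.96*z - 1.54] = -3.27*z^2 + 7.42*z - 2.96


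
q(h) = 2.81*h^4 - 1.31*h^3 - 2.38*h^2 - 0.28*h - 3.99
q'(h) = 11.24*h^3 - 3.93*h^2 - 4.76*h - 0.28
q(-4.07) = 817.10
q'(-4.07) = -803.80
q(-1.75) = 22.59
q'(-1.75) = -64.22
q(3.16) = 210.21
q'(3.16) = 300.11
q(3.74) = 442.93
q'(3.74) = 514.95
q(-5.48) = 2675.78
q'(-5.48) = -1941.94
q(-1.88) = 31.93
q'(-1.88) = -79.91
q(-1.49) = 9.33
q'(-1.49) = -39.09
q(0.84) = -5.28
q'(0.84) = -0.39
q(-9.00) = 19197.15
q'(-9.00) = -8469.73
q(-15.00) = 146142.21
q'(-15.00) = -38748.13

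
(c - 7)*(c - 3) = c^2 - 10*c + 21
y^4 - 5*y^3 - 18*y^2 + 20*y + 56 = (y - 7)*(y - 2)*(y + 2)^2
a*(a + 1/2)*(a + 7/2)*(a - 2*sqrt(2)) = a^4 - 2*sqrt(2)*a^3 + 4*a^3 - 8*sqrt(2)*a^2 + 7*a^2/4 - 7*sqrt(2)*a/2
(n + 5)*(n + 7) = n^2 + 12*n + 35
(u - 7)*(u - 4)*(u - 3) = u^3 - 14*u^2 + 61*u - 84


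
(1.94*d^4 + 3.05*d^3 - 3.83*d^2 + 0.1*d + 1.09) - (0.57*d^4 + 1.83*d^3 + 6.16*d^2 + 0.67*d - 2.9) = 1.37*d^4 + 1.22*d^3 - 9.99*d^2 - 0.57*d + 3.99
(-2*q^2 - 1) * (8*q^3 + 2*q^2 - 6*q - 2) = -16*q^5 - 4*q^4 + 4*q^3 + 2*q^2 + 6*q + 2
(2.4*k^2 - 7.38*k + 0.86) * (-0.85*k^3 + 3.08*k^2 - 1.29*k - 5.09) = -2.04*k^5 + 13.665*k^4 - 26.5574*k^3 - 0.0469999999999988*k^2 + 36.4548*k - 4.3774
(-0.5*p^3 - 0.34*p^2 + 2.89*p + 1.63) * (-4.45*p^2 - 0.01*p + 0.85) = 2.225*p^5 + 1.518*p^4 - 13.2821*p^3 - 7.5714*p^2 + 2.4402*p + 1.3855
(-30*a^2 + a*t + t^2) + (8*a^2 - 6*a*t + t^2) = -22*a^2 - 5*a*t + 2*t^2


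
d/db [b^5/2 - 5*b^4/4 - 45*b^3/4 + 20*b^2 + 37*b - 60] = 5*b^4/2 - 5*b^3 - 135*b^2/4 + 40*b + 37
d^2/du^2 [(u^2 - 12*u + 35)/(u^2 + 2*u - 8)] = 2*(-14*u^3 + 129*u^2 - 78*u + 292)/(u^6 + 6*u^5 - 12*u^4 - 88*u^3 + 96*u^2 + 384*u - 512)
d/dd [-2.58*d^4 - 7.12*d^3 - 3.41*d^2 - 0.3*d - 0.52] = -10.32*d^3 - 21.36*d^2 - 6.82*d - 0.3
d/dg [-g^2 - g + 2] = -2*g - 1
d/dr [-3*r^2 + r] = 1 - 6*r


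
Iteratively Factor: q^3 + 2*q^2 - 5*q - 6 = (q + 3)*(q^2 - q - 2) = (q - 2)*(q + 3)*(q + 1)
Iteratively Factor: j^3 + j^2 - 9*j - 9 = (j + 3)*(j^2 - 2*j - 3) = (j + 1)*(j + 3)*(j - 3)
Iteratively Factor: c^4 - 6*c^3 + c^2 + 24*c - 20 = (c - 1)*(c^3 - 5*c^2 - 4*c + 20) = (c - 1)*(c + 2)*(c^2 - 7*c + 10) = (c - 2)*(c - 1)*(c + 2)*(c - 5)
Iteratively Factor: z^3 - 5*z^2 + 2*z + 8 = (z - 4)*(z^2 - z - 2) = (z - 4)*(z + 1)*(z - 2)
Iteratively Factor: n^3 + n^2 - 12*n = (n + 4)*(n^2 - 3*n) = (n - 3)*(n + 4)*(n)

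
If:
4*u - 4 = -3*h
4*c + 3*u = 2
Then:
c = 1/2 - 3*u/4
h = 4/3 - 4*u/3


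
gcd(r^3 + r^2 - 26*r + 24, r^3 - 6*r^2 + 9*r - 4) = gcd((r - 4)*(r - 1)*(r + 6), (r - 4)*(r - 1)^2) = r^2 - 5*r + 4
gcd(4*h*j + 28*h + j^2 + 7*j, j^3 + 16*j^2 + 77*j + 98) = j + 7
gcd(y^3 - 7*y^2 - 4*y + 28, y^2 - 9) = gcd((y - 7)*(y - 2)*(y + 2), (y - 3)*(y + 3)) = 1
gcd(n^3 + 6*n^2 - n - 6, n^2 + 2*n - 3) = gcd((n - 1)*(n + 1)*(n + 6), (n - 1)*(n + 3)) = n - 1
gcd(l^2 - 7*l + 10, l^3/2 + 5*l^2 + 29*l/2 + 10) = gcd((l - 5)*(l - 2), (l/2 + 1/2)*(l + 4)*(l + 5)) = 1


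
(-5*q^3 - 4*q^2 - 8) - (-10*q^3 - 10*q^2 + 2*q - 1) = 5*q^3 + 6*q^2 - 2*q - 7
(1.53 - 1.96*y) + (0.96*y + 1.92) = 3.45 - 1.0*y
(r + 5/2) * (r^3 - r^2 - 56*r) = r^4 + 3*r^3/2 - 117*r^2/2 - 140*r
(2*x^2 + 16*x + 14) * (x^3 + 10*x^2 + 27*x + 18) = 2*x^5 + 36*x^4 + 228*x^3 + 608*x^2 + 666*x + 252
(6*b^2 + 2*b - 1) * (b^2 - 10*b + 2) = 6*b^4 - 58*b^3 - 9*b^2 + 14*b - 2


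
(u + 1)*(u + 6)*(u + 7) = u^3 + 14*u^2 + 55*u + 42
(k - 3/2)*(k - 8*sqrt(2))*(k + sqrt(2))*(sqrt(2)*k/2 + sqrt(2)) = sqrt(2)*k^4/2 - 7*k^3 + sqrt(2)*k^3/4 - 19*sqrt(2)*k^2/2 - 7*k^2/2 - 4*sqrt(2)*k + 21*k + 24*sqrt(2)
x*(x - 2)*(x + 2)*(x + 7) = x^4 + 7*x^3 - 4*x^2 - 28*x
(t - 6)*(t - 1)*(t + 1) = t^3 - 6*t^2 - t + 6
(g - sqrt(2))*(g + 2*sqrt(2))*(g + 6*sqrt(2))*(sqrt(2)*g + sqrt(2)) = sqrt(2)*g^4 + sqrt(2)*g^3 + 14*g^3 + 8*sqrt(2)*g^2 + 14*g^2 - 48*g + 8*sqrt(2)*g - 48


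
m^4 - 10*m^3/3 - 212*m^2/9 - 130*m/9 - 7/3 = (m - 7)*(m + 1/3)^2*(m + 3)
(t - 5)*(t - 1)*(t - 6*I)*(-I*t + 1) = -I*t^4 - 5*t^3 + 6*I*t^3 + 30*t^2 - 11*I*t^2 - 25*t + 36*I*t - 30*I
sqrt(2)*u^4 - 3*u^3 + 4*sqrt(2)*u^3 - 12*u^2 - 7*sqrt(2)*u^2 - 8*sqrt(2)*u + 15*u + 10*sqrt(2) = (u - 1)*(u + 5)*(u - 2*sqrt(2))*(sqrt(2)*u + 1)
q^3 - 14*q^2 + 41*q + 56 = (q - 8)*(q - 7)*(q + 1)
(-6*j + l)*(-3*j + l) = 18*j^2 - 9*j*l + l^2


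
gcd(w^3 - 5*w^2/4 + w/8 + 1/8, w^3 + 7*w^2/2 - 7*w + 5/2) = w^2 - 3*w/2 + 1/2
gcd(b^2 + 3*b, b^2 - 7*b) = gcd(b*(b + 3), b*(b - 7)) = b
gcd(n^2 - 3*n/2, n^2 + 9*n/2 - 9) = n - 3/2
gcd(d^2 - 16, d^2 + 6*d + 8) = d + 4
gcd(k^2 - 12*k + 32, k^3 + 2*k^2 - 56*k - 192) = k - 8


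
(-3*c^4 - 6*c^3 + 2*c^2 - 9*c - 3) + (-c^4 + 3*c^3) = -4*c^4 - 3*c^3 + 2*c^2 - 9*c - 3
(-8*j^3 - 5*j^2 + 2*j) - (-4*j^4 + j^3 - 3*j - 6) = 4*j^4 - 9*j^3 - 5*j^2 + 5*j + 6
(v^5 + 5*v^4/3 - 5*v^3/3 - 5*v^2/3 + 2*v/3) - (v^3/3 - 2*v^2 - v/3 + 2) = v^5 + 5*v^4/3 - 2*v^3 + v^2/3 + v - 2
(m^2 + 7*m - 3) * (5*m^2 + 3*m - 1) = 5*m^4 + 38*m^3 + 5*m^2 - 16*m + 3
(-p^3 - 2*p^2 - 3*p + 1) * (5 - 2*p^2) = 2*p^5 + 4*p^4 + p^3 - 12*p^2 - 15*p + 5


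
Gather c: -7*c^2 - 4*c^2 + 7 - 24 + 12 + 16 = 11 - 11*c^2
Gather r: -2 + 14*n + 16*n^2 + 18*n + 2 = 16*n^2 + 32*n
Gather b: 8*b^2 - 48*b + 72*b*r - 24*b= 8*b^2 + b*(72*r - 72)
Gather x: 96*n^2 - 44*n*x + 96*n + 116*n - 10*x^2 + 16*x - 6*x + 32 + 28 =96*n^2 + 212*n - 10*x^2 + x*(10 - 44*n) + 60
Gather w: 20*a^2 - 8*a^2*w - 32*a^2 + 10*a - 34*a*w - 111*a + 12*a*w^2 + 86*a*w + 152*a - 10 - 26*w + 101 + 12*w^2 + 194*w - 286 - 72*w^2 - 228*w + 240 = -12*a^2 + 51*a + w^2*(12*a - 60) + w*(-8*a^2 + 52*a - 60) + 45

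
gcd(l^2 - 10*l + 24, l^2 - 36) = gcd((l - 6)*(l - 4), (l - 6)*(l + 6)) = l - 6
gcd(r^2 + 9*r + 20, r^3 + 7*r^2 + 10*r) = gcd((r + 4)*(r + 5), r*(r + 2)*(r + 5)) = r + 5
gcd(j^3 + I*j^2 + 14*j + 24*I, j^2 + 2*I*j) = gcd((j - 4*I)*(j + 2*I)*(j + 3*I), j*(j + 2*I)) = j + 2*I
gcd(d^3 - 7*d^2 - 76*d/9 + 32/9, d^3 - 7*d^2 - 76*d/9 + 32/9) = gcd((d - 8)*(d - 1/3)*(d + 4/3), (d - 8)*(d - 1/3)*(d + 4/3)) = d^3 - 7*d^2 - 76*d/9 + 32/9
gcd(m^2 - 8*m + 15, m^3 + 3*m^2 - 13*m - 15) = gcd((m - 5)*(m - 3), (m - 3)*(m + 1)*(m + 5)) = m - 3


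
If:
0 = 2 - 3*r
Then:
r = 2/3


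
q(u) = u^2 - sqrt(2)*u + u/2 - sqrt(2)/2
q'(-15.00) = -30.91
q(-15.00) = 238.01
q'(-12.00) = -24.91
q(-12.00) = 154.26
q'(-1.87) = -4.65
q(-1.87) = 4.50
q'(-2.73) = -6.37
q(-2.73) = 9.24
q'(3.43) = 5.95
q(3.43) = 7.92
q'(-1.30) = -3.51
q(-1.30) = 2.17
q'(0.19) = -0.53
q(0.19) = -0.84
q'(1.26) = 1.61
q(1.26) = -0.27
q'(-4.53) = -9.97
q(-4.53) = 23.96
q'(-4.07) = -9.05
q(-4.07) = 19.58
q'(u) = 2*u - sqrt(2) + 1/2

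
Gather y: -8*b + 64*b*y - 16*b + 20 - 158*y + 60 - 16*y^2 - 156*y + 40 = -24*b - 16*y^2 + y*(64*b - 314) + 120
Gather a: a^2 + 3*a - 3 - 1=a^2 + 3*a - 4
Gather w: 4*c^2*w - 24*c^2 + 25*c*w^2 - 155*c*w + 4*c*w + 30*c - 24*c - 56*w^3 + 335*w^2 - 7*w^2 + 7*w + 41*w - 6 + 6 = -24*c^2 + 6*c - 56*w^3 + w^2*(25*c + 328) + w*(4*c^2 - 151*c + 48)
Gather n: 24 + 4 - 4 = 24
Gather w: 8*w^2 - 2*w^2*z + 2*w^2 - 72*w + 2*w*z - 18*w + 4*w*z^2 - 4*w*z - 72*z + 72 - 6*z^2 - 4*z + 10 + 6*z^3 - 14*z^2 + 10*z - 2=w^2*(10 - 2*z) + w*(4*z^2 - 2*z - 90) + 6*z^3 - 20*z^2 - 66*z + 80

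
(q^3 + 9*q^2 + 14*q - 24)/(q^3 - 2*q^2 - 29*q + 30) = (q^2 + 10*q + 24)/(q^2 - q - 30)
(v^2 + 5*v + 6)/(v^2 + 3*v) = (v + 2)/v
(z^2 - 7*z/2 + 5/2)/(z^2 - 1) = (z - 5/2)/(z + 1)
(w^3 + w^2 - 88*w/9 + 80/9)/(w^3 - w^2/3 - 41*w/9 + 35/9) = (3*w^2 + 8*w - 16)/(3*w^2 + 4*w - 7)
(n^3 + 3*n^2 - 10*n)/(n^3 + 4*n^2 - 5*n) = (n - 2)/(n - 1)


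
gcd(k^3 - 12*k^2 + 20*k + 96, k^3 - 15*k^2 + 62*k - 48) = k^2 - 14*k + 48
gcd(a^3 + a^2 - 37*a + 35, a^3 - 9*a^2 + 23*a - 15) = a^2 - 6*a + 5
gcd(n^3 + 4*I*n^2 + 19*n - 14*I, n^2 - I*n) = n - I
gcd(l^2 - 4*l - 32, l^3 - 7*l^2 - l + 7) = 1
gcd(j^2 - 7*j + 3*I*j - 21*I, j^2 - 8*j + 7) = j - 7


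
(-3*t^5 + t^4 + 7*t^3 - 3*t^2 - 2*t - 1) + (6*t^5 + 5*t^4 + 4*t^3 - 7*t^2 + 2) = 3*t^5 + 6*t^4 + 11*t^3 - 10*t^2 - 2*t + 1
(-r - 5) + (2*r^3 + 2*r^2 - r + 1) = 2*r^3 + 2*r^2 - 2*r - 4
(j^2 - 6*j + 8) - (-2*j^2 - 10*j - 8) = 3*j^2 + 4*j + 16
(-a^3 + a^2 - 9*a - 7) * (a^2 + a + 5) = -a^5 - 13*a^3 - 11*a^2 - 52*a - 35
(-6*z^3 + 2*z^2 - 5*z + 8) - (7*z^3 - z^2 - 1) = -13*z^3 + 3*z^2 - 5*z + 9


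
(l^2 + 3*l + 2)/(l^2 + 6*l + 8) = (l + 1)/(l + 4)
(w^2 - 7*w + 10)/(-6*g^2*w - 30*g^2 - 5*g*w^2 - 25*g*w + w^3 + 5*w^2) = (-w^2 + 7*w - 10)/(6*g^2*w + 30*g^2 + 5*g*w^2 + 25*g*w - w^3 - 5*w^2)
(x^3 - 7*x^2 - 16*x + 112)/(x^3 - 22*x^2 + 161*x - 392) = (x^2 - 16)/(x^2 - 15*x + 56)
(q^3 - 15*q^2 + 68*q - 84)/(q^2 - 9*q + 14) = q - 6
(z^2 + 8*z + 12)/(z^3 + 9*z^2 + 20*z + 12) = 1/(z + 1)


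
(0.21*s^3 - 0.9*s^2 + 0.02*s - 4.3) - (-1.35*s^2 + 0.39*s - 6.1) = 0.21*s^3 + 0.45*s^2 - 0.37*s + 1.8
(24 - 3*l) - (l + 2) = 22 - 4*l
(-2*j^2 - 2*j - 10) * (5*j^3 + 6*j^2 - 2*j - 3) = -10*j^5 - 22*j^4 - 58*j^3 - 50*j^2 + 26*j + 30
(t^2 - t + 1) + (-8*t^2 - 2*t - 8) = -7*t^2 - 3*t - 7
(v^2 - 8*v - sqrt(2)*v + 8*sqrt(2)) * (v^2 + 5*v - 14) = v^4 - 3*v^3 - sqrt(2)*v^3 - 54*v^2 + 3*sqrt(2)*v^2 + 54*sqrt(2)*v + 112*v - 112*sqrt(2)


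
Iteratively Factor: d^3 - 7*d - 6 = (d + 2)*(d^2 - 2*d - 3) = (d - 3)*(d + 2)*(d + 1)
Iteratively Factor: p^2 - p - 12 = (p + 3)*(p - 4)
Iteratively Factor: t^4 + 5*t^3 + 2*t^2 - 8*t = (t + 4)*(t^3 + t^2 - 2*t) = t*(t + 4)*(t^2 + t - 2) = t*(t - 1)*(t + 4)*(t + 2)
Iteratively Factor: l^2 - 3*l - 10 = (l - 5)*(l + 2)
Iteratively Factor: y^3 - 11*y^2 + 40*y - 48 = (y - 4)*(y^2 - 7*y + 12) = (y - 4)^2*(y - 3)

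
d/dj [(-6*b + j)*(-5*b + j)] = -11*b + 2*j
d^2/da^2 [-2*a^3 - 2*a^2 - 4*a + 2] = -12*a - 4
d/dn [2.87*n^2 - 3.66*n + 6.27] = 5.74*n - 3.66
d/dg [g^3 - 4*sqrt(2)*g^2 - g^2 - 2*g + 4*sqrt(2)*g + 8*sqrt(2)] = 3*g^2 - 8*sqrt(2)*g - 2*g - 2 + 4*sqrt(2)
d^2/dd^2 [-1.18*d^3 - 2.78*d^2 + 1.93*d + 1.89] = -7.08*d - 5.56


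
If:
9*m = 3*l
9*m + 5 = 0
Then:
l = -5/3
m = -5/9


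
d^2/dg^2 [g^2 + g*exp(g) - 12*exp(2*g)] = g*exp(g) - 48*exp(2*g) + 2*exp(g) + 2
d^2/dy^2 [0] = 0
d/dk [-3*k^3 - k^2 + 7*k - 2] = -9*k^2 - 2*k + 7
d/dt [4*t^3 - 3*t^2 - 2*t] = 12*t^2 - 6*t - 2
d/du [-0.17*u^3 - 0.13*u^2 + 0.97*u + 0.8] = -0.51*u^2 - 0.26*u + 0.97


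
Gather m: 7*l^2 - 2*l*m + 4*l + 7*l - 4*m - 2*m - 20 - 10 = 7*l^2 + 11*l + m*(-2*l - 6) - 30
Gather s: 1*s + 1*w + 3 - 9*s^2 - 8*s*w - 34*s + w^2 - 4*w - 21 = -9*s^2 + s*(-8*w - 33) + w^2 - 3*w - 18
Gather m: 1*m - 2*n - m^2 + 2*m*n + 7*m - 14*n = -m^2 + m*(2*n + 8) - 16*n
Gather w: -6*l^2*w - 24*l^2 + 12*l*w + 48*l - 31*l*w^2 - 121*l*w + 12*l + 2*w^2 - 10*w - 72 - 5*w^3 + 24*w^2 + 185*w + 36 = -24*l^2 + 60*l - 5*w^3 + w^2*(26 - 31*l) + w*(-6*l^2 - 109*l + 175) - 36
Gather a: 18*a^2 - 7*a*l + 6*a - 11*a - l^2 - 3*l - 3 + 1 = 18*a^2 + a*(-7*l - 5) - l^2 - 3*l - 2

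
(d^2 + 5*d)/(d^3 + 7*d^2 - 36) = d*(d + 5)/(d^3 + 7*d^2 - 36)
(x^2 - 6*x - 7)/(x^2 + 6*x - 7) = (x^2 - 6*x - 7)/(x^2 + 6*x - 7)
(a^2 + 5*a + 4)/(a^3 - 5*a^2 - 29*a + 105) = (a^2 + 5*a + 4)/(a^3 - 5*a^2 - 29*a + 105)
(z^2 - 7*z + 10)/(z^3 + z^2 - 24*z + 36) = (z - 5)/(z^2 + 3*z - 18)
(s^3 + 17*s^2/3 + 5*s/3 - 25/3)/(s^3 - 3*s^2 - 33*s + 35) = (s + 5/3)/(s - 7)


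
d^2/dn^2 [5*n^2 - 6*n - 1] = 10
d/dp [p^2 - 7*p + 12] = 2*p - 7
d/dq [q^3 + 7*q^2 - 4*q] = 3*q^2 + 14*q - 4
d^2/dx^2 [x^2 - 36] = 2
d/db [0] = 0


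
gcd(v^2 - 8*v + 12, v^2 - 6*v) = v - 6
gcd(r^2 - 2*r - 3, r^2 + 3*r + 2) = r + 1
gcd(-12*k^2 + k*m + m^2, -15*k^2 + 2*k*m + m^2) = 3*k - m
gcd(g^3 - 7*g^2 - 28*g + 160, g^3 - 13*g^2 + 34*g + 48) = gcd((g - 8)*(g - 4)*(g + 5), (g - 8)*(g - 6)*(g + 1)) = g - 8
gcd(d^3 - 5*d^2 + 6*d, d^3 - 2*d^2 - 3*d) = d^2 - 3*d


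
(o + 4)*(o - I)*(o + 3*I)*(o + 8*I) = o^4 + 4*o^3 + 10*I*o^3 - 13*o^2 + 40*I*o^2 - 52*o + 24*I*o + 96*I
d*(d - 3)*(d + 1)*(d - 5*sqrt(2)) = d^4 - 5*sqrt(2)*d^3 - 2*d^3 - 3*d^2 + 10*sqrt(2)*d^2 + 15*sqrt(2)*d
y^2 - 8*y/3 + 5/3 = (y - 5/3)*(y - 1)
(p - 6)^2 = p^2 - 12*p + 36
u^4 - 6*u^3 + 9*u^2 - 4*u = u*(u - 4)*(u - 1)^2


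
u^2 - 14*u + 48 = (u - 8)*(u - 6)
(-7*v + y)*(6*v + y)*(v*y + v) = -42*v^3*y - 42*v^3 - v^2*y^2 - v^2*y + v*y^3 + v*y^2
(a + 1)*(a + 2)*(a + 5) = a^3 + 8*a^2 + 17*a + 10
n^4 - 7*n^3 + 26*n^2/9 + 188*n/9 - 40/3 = (n - 6)*(n - 2)*(n - 2/3)*(n + 5/3)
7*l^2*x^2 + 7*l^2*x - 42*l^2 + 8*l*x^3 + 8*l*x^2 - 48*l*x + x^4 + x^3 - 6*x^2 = (l + x)*(7*l + x)*(x - 2)*(x + 3)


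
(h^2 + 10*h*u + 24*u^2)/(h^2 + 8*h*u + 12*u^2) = (h + 4*u)/(h + 2*u)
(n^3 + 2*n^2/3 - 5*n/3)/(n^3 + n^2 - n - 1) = n*(3*n + 5)/(3*(n^2 + 2*n + 1))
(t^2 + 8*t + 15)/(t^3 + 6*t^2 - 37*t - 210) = (t + 3)/(t^2 + t - 42)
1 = 1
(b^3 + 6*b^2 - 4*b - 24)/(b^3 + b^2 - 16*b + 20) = (b^2 + 8*b + 12)/(b^2 + 3*b - 10)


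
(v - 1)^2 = v^2 - 2*v + 1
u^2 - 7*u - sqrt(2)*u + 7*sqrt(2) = (u - 7)*(u - sqrt(2))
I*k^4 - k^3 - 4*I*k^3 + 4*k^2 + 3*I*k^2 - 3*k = k*(k - 3)*(k + I)*(I*k - I)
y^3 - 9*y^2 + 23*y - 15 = (y - 5)*(y - 3)*(y - 1)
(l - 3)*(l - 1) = l^2 - 4*l + 3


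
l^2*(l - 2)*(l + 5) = l^4 + 3*l^3 - 10*l^2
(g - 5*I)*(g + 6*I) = g^2 + I*g + 30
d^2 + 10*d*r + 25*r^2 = (d + 5*r)^2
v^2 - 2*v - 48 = (v - 8)*(v + 6)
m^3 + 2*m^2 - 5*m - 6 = (m - 2)*(m + 1)*(m + 3)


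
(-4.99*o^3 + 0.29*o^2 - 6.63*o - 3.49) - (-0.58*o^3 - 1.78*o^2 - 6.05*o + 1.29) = -4.41*o^3 + 2.07*o^2 - 0.58*o - 4.78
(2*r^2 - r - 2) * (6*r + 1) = 12*r^3 - 4*r^2 - 13*r - 2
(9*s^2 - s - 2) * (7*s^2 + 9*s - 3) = 63*s^4 + 74*s^3 - 50*s^2 - 15*s + 6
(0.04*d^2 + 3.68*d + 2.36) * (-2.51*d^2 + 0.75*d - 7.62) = -0.1004*d^4 - 9.2068*d^3 - 3.4684*d^2 - 26.2716*d - 17.9832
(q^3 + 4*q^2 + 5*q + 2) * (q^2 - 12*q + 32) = q^5 - 8*q^4 - 11*q^3 + 70*q^2 + 136*q + 64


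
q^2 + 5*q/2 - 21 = (q - 7/2)*(q + 6)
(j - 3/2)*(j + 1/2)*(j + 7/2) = j^3 + 5*j^2/2 - 17*j/4 - 21/8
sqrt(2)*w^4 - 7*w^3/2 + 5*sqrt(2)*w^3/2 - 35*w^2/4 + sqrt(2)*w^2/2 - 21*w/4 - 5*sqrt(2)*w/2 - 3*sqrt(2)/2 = (w + 1)*(w + 3/2)*(w - 2*sqrt(2))*(sqrt(2)*w + 1/2)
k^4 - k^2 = k^2*(k - 1)*(k + 1)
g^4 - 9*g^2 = g^2*(g - 3)*(g + 3)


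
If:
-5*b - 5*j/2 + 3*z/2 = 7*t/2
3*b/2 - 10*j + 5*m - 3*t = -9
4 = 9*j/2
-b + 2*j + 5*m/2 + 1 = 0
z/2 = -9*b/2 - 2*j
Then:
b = -130/2439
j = 8/9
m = -2762/2439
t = -1526/813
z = -7502/2439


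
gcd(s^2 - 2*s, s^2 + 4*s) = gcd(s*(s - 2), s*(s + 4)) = s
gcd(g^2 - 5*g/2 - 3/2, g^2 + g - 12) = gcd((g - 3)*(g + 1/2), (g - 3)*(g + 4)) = g - 3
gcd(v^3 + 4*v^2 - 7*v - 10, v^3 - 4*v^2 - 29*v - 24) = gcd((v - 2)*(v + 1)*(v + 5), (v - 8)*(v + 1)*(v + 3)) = v + 1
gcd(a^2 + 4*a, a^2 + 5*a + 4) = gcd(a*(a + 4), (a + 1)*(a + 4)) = a + 4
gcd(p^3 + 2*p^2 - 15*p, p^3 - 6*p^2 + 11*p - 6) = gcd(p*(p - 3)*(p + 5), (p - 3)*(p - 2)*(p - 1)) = p - 3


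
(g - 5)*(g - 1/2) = g^2 - 11*g/2 + 5/2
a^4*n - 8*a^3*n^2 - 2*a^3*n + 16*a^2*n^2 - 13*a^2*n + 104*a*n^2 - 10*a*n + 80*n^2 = (a - 5)*(a + 2)*(a - 8*n)*(a*n + n)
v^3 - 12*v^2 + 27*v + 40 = (v - 8)*(v - 5)*(v + 1)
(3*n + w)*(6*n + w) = 18*n^2 + 9*n*w + w^2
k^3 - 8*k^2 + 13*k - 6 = (k - 6)*(k - 1)^2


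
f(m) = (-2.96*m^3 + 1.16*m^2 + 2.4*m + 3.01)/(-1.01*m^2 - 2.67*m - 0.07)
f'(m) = (2.02*m + 2.67)*(-2.96*m^3 + 1.16*m^2 + 2.4*m + 3.01)/(-1.01*m^2 - 2.67*m - 0.07)^2 + (-8.88*m^2 + 2.32*m + 2.4)/(-1.01*m^2 - 2.67*m - 0.07) = (2.9896*m^4 + 15.8064*m^3 - 0.0515999999999988*m^2 + 5.9178*m + 7.8687)/(1.0201*m^4 + 5.3934*m^3 + 7.2703*m^2 + 0.3738*m + 0.0049)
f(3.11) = 3.71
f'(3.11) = 2.37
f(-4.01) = -36.21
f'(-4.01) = -8.37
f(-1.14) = 3.71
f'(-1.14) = -6.27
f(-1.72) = 11.32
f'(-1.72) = -24.09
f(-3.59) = -41.78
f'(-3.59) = -20.29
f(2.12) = 1.45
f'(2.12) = 2.19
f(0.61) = -2.04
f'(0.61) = 3.59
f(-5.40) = -32.44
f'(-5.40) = 0.12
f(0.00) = -43.00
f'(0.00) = 1605.86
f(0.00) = -43.00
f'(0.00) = 1605.86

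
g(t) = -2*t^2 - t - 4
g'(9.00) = -37.00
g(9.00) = -175.00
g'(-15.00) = 59.00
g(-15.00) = -439.00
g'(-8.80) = 34.20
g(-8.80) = -150.08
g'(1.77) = -8.08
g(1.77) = -12.04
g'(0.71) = -3.84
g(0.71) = -5.72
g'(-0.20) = -0.20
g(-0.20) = -3.88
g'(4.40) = -18.60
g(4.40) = -47.12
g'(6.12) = -25.48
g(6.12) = -85.03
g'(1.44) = -6.76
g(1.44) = -9.59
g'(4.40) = -18.60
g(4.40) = -47.12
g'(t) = -4*t - 1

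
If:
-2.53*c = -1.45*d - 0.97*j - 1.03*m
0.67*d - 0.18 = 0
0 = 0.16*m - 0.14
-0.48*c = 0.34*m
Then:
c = -0.62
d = 0.27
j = -2.95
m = 0.88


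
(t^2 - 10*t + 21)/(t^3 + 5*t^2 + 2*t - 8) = (t^2 - 10*t + 21)/(t^3 + 5*t^2 + 2*t - 8)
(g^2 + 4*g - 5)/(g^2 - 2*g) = (g^2 + 4*g - 5)/(g*(g - 2))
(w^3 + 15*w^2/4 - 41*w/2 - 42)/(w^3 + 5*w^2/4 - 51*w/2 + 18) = (4*w + 7)/(4*w - 3)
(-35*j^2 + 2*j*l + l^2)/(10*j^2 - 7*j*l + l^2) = (-7*j - l)/(2*j - l)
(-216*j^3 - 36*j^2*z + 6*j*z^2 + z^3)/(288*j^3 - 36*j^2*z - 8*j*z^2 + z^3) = (6*j + z)/(-8*j + z)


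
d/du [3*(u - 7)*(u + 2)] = 6*u - 15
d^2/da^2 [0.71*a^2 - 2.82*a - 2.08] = 1.42000000000000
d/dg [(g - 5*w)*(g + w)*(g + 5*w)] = 3*g^2 + 2*g*w - 25*w^2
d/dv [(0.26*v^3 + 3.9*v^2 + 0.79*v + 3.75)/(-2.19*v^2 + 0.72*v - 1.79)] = (-0.5694*v^4 + 0.374399999999998*v^3 + 3.1419*v^2 + 2.463*v - 4.1141)/(4.7961*v^4 - 3.1536*v^3 + 8.3586*v^2 - 2.5776*v + 3.2041)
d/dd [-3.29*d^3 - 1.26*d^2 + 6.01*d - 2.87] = -9.87*d^2 - 2.52*d + 6.01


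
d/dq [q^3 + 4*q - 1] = 3*q^2 + 4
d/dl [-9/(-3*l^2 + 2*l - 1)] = 18*(1 - 3*l)/(3*l^2 - 2*l + 1)^2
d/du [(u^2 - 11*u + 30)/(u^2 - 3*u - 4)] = 2*(4*u^2 - 34*u + 67)/(u^4 - 6*u^3 + u^2 + 24*u + 16)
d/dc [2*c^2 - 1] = 4*c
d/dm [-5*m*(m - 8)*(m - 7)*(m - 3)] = -20*m^3 + 270*m^2 - 1010*m + 840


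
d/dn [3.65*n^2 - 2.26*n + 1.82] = 7.3*n - 2.26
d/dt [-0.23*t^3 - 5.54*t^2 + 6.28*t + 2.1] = -0.69*t^2 - 11.08*t + 6.28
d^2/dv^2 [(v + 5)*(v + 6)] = 2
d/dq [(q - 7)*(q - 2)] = 2*q - 9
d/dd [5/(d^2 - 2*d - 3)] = 10*(1 - d)/(-d^2 + 2*d + 3)^2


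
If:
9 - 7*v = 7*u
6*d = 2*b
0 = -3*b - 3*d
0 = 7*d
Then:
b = 0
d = 0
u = 9/7 - v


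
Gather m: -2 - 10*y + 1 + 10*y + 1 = 0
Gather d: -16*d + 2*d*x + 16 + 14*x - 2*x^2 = d*(2*x - 16) - 2*x^2 + 14*x + 16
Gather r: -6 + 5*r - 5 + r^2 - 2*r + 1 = r^2 + 3*r - 10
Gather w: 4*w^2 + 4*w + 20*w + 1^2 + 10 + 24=4*w^2 + 24*w + 35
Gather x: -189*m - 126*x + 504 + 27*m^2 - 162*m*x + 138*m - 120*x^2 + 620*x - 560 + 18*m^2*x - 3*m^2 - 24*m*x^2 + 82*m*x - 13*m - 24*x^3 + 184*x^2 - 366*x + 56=24*m^2 - 64*m - 24*x^3 + x^2*(64 - 24*m) + x*(18*m^2 - 80*m + 128)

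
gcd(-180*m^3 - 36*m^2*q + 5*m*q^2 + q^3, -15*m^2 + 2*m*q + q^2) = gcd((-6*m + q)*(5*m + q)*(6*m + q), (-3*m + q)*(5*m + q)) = 5*m + q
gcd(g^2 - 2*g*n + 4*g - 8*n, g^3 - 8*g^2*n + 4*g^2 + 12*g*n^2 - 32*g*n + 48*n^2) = g^2 - 2*g*n + 4*g - 8*n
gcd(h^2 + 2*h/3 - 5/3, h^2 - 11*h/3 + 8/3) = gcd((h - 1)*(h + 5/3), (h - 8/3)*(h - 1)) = h - 1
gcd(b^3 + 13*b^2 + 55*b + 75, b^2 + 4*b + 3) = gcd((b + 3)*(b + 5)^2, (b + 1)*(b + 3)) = b + 3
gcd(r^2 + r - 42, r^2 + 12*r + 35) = r + 7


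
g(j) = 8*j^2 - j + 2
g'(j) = 16*j - 1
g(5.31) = 222.26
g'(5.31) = 83.96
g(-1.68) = 26.26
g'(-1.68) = -27.88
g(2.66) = 55.94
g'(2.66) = 41.56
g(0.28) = 2.35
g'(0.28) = 3.48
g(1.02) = 9.30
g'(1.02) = 15.32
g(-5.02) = 208.62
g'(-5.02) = -81.32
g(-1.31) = 17.04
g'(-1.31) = -21.96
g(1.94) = 30.17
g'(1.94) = 30.04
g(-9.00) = 659.00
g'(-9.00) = -145.00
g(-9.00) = 659.00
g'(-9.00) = -145.00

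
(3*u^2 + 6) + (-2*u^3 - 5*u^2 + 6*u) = -2*u^3 - 2*u^2 + 6*u + 6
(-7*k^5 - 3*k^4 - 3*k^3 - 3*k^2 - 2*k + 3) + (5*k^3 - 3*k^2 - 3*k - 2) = -7*k^5 - 3*k^4 + 2*k^3 - 6*k^2 - 5*k + 1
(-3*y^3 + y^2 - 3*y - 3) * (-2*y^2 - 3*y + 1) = 6*y^5 + 7*y^4 + 16*y^2 + 6*y - 3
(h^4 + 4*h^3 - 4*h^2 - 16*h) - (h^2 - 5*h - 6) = h^4 + 4*h^3 - 5*h^2 - 11*h + 6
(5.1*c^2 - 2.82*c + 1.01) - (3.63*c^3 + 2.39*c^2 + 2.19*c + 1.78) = -3.63*c^3 + 2.71*c^2 - 5.01*c - 0.77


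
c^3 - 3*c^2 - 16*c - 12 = (c - 6)*(c + 1)*(c + 2)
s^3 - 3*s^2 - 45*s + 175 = (s - 5)^2*(s + 7)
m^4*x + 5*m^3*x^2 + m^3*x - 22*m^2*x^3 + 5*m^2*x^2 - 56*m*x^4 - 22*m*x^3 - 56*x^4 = (m - 4*x)*(m + 2*x)*(m + 7*x)*(m*x + x)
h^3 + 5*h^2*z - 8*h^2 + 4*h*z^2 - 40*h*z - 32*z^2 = (h - 8)*(h + z)*(h + 4*z)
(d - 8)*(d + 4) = d^2 - 4*d - 32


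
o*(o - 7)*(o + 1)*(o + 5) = o^4 - o^3 - 37*o^2 - 35*o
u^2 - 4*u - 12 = (u - 6)*(u + 2)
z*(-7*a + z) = -7*a*z + z^2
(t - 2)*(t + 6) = t^2 + 4*t - 12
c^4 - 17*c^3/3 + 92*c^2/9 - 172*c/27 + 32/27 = (c - 8/3)*(c - 2)*(c - 2/3)*(c - 1/3)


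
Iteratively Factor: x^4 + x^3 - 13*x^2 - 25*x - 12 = (x + 3)*(x^3 - 2*x^2 - 7*x - 4) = (x - 4)*(x + 3)*(x^2 + 2*x + 1) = (x - 4)*(x + 1)*(x + 3)*(x + 1)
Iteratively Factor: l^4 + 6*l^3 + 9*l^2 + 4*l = (l)*(l^3 + 6*l^2 + 9*l + 4) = l*(l + 4)*(l^2 + 2*l + 1) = l*(l + 1)*(l + 4)*(l + 1)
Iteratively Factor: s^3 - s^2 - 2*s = (s)*(s^2 - s - 2) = s*(s - 2)*(s + 1)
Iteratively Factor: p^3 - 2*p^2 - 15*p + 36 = (p + 4)*(p^2 - 6*p + 9) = (p - 3)*(p + 4)*(p - 3)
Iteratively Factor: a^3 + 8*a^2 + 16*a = (a)*(a^2 + 8*a + 16) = a*(a + 4)*(a + 4)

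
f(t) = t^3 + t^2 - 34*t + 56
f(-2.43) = 130.18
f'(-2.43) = -21.15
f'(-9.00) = 191.00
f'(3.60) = 12.08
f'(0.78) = -30.61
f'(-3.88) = 3.40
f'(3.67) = 13.75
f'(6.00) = 86.00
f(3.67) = -5.88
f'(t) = 3*t^2 + 2*t - 34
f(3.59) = -6.90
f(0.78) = 30.56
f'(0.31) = -33.09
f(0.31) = 45.59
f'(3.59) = 11.84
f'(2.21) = -14.93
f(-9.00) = -286.00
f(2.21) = -3.46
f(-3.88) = 144.56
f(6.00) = 104.00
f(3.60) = -6.78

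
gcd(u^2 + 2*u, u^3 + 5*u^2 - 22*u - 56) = u + 2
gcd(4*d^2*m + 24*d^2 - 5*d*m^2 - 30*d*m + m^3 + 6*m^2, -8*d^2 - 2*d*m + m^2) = 4*d - m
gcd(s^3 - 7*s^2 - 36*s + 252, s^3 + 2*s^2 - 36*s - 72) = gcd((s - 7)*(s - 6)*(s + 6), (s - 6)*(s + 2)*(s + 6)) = s^2 - 36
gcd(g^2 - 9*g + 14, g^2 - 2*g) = g - 2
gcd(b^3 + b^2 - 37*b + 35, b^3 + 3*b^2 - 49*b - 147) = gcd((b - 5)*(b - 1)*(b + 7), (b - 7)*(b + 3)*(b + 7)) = b + 7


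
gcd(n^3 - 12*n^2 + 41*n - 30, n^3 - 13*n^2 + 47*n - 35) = n^2 - 6*n + 5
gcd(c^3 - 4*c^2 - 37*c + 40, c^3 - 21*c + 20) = c^2 + 4*c - 5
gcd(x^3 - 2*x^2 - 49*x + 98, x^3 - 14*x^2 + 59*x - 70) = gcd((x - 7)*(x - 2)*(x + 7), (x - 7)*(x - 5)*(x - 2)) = x^2 - 9*x + 14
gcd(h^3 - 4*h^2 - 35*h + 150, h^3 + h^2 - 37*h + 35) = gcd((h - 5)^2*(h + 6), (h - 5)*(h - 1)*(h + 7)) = h - 5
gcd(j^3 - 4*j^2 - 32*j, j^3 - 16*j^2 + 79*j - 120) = j - 8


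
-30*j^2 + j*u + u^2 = (-5*j + u)*(6*j + u)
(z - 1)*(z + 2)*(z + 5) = z^3 + 6*z^2 + 3*z - 10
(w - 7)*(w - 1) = w^2 - 8*w + 7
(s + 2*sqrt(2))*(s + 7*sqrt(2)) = s^2 + 9*sqrt(2)*s + 28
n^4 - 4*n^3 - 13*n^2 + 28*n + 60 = (n - 5)*(n - 3)*(n + 2)^2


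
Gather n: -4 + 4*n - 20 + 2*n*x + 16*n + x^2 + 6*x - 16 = n*(2*x + 20) + x^2 + 6*x - 40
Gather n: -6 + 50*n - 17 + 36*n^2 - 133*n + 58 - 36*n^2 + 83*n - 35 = 0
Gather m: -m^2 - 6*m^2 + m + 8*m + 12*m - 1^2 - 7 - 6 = -7*m^2 + 21*m - 14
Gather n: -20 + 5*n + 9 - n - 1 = 4*n - 12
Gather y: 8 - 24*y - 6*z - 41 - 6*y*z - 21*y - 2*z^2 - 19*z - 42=y*(-6*z - 45) - 2*z^2 - 25*z - 75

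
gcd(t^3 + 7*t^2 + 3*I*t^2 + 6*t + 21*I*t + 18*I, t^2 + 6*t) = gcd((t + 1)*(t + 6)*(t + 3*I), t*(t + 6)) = t + 6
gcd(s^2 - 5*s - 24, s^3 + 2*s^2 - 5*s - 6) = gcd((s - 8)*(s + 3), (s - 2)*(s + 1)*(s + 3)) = s + 3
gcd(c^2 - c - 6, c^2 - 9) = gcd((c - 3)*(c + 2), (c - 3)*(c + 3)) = c - 3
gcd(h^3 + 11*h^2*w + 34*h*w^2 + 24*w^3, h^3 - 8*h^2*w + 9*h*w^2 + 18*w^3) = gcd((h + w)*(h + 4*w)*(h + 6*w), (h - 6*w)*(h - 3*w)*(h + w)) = h + w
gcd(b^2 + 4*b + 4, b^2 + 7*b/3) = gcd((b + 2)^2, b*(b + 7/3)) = 1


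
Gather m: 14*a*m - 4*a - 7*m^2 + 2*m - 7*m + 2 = -4*a - 7*m^2 + m*(14*a - 5) + 2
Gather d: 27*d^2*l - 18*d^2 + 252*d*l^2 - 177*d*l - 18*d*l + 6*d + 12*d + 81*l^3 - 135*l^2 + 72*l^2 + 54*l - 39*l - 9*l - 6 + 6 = d^2*(27*l - 18) + d*(252*l^2 - 195*l + 18) + 81*l^3 - 63*l^2 + 6*l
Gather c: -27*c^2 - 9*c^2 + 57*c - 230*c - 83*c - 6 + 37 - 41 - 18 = -36*c^2 - 256*c - 28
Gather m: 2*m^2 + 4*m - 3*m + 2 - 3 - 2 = 2*m^2 + m - 3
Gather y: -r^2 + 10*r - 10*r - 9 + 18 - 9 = -r^2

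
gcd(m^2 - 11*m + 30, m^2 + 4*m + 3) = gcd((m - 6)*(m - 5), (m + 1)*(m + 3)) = 1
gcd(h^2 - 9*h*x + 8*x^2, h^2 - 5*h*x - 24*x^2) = -h + 8*x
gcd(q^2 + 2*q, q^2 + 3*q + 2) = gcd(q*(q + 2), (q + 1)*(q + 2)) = q + 2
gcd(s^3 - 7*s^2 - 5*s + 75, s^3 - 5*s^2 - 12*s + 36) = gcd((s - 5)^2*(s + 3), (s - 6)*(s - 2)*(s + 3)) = s + 3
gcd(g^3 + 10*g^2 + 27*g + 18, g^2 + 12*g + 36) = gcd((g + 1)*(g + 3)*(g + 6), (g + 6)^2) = g + 6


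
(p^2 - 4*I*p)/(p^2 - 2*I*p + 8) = p/(p + 2*I)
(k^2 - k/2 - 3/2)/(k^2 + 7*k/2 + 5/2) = (2*k - 3)/(2*k + 5)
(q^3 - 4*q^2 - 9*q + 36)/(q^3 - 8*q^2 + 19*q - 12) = (q + 3)/(q - 1)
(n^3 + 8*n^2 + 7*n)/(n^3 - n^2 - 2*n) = (n + 7)/(n - 2)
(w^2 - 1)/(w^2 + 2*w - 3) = (w + 1)/(w + 3)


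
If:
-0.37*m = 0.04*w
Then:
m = -0.108108108108108*w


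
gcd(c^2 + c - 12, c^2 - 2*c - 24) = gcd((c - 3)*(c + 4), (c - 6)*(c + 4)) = c + 4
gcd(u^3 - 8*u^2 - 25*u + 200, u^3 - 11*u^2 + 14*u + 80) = u^2 - 13*u + 40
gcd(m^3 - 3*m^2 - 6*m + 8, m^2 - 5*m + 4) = m^2 - 5*m + 4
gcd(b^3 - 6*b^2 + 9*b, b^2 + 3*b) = b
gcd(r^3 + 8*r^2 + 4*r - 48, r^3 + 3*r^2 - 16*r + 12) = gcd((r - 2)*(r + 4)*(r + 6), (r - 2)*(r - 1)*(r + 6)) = r^2 + 4*r - 12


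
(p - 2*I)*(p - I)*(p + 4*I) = p^3 + I*p^2 + 10*p - 8*I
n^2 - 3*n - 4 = (n - 4)*(n + 1)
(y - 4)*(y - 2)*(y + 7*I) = y^3 - 6*y^2 + 7*I*y^2 + 8*y - 42*I*y + 56*I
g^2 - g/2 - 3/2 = (g - 3/2)*(g + 1)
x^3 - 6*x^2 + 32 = (x - 4)^2*(x + 2)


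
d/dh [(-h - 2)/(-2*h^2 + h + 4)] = (2*h^2 - h - (h + 2)*(4*h - 1) - 4)/(-2*h^2 + h + 4)^2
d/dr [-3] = 0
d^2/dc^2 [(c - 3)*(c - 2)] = 2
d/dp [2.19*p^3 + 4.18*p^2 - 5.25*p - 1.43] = 6.57*p^2 + 8.36*p - 5.25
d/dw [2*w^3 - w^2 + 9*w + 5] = 6*w^2 - 2*w + 9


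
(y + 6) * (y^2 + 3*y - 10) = y^3 + 9*y^2 + 8*y - 60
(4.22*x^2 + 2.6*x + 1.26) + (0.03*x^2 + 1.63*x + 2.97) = 4.25*x^2 + 4.23*x + 4.23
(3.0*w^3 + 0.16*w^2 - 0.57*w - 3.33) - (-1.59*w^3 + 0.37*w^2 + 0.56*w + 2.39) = 4.59*w^3 - 0.21*w^2 - 1.13*w - 5.72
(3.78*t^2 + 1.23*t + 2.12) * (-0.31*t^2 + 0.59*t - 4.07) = -1.1718*t^4 + 1.8489*t^3 - 15.3161*t^2 - 3.7553*t - 8.6284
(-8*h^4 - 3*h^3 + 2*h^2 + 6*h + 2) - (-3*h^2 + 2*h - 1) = -8*h^4 - 3*h^3 + 5*h^2 + 4*h + 3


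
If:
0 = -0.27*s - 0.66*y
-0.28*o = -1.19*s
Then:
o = -10.3888888888889*y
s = -2.44444444444444*y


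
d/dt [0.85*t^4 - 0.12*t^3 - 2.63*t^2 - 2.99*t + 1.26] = 3.4*t^3 - 0.36*t^2 - 5.26*t - 2.99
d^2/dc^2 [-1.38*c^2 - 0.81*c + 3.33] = -2.76000000000000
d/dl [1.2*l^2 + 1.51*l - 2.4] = 2.4*l + 1.51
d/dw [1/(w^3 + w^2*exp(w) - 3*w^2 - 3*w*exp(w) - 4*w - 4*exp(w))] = (-w^2*exp(w) - 3*w^2 + w*exp(w) + 6*w + 7*exp(w) + 4)/(-w^3 - w^2*exp(w) + 3*w^2 + 3*w*exp(w) + 4*w + 4*exp(w))^2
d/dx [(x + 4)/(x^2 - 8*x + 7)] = (x^2 - 8*x - 2*(x - 4)*(x + 4) + 7)/(x^2 - 8*x + 7)^2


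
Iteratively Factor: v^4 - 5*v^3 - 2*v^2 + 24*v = (v)*(v^3 - 5*v^2 - 2*v + 24) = v*(v - 4)*(v^2 - v - 6) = v*(v - 4)*(v + 2)*(v - 3)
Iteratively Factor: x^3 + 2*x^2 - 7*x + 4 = (x + 4)*(x^2 - 2*x + 1) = (x - 1)*(x + 4)*(x - 1)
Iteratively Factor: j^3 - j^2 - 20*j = (j - 5)*(j^2 + 4*j) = j*(j - 5)*(j + 4)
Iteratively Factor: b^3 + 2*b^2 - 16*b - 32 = (b + 2)*(b^2 - 16) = (b + 2)*(b + 4)*(b - 4)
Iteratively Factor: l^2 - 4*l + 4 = (l - 2)*(l - 2)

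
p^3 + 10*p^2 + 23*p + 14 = (p + 1)*(p + 2)*(p + 7)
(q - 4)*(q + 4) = q^2 - 16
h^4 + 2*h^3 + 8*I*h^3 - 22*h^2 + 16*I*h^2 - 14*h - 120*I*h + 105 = (h - 3)*(h + 5)*(h + I)*(h + 7*I)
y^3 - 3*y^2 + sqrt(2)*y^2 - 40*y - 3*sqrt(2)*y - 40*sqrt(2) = (y - 8)*(y + 5)*(y + sqrt(2))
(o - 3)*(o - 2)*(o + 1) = o^3 - 4*o^2 + o + 6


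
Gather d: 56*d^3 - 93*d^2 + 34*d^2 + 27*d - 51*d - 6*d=56*d^3 - 59*d^2 - 30*d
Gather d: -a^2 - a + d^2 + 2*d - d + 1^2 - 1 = -a^2 - a + d^2 + d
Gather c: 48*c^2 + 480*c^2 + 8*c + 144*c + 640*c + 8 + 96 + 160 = 528*c^2 + 792*c + 264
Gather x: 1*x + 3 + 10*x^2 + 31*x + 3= 10*x^2 + 32*x + 6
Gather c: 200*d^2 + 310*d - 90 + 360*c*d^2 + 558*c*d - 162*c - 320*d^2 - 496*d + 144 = c*(360*d^2 + 558*d - 162) - 120*d^2 - 186*d + 54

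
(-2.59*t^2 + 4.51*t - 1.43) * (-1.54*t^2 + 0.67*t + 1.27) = 3.9886*t^4 - 8.6807*t^3 + 1.9346*t^2 + 4.7696*t - 1.8161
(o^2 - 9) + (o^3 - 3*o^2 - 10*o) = o^3 - 2*o^2 - 10*o - 9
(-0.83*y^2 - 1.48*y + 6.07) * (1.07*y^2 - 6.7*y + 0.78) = -0.8881*y^4 + 3.9774*y^3 + 15.7635*y^2 - 41.8234*y + 4.7346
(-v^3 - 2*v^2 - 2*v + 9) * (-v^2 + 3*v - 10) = v^5 - v^4 + 6*v^3 + 5*v^2 + 47*v - 90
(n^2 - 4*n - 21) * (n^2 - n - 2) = n^4 - 5*n^3 - 19*n^2 + 29*n + 42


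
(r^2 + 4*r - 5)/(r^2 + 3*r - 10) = (r - 1)/(r - 2)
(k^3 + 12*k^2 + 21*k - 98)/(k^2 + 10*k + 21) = (k^2 + 5*k - 14)/(k + 3)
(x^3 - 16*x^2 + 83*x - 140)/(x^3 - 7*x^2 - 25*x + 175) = (x - 4)/(x + 5)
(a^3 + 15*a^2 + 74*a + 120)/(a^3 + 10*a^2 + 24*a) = (a + 5)/a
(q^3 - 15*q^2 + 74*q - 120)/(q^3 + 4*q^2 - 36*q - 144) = (q^2 - 9*q + 20)/(q^2 + 10*q + 24)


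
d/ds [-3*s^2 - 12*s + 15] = -6*s - 12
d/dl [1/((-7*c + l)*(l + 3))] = ((-7*c + l)*(l + 3) + (7*c - l)^2)/((7*c - l)^3*(l + 3)^2)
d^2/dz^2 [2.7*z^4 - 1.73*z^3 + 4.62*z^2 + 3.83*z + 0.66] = 32.4*z^2 - 10.38*z + 9.24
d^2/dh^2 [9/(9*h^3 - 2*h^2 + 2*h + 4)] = 18*((2 - 27*h)*(9*h^3 - 2*h^2 + 2*h + 4) + (27*h^2 - 4*h + 2)^2)/(9*h^3 - 2*h^2 + 2*h + 4)^3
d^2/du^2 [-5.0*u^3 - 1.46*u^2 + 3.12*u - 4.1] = -30.0*u - 2.92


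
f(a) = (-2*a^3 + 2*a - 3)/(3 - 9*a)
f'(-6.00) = -2.60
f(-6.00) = 7.32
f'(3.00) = 1.37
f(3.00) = 2.12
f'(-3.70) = -1.59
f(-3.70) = 2.50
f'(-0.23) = -0.87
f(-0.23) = -0.68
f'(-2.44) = -1.05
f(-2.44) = 0.85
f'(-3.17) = -1.36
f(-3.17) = 1.72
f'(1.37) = 0.43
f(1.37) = 0.58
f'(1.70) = 0.69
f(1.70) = 0.77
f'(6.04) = 2.75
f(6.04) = 8.40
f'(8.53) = 3.86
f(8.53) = 16.64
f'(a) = (2 - 6*a^2)/(3 - 9*a) + 9*(-2*a^3 + 2*a - 3)/(3 - 9*a)^2 = (12*a^3 - 6*a^2 - 7)/(3*(9*a^2 - 6*a + 1))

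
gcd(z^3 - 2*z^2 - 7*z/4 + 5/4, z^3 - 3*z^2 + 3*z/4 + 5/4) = z - 5/2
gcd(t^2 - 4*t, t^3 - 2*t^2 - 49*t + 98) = 1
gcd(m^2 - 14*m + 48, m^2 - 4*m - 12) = m - 6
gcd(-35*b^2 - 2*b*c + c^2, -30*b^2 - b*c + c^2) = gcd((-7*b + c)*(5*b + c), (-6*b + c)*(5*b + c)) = 5*b + c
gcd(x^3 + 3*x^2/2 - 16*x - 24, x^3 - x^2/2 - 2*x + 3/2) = x + 3/2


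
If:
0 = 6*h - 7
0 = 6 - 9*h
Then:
No Solution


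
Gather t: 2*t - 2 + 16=2*t + 14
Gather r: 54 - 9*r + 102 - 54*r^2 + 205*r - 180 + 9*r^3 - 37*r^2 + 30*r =9*r^3 - 91*r^2 + 226*r - 24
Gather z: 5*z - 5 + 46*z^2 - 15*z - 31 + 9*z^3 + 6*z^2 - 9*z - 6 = 9*z^3 + 52*z^2 - 19*z - 42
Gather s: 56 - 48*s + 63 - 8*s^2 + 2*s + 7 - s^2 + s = -9*s^2 - 45*s + 126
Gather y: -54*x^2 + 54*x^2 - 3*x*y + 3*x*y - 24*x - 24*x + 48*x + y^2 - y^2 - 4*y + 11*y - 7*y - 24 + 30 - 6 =0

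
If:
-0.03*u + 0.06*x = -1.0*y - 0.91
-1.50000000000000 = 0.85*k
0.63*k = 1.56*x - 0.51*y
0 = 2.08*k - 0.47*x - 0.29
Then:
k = -1.76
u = -773.06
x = -8.43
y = -23.60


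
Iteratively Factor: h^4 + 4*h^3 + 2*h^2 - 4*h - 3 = (h + 1)*(h^3 + 3*h^2 - h - 3) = (h + 1)^2*(h^2 + 2*h - 3) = (h + 1)^2*(h + 3)*(h - 1)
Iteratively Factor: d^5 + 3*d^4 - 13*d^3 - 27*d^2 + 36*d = (d - 1)*(d^4 + 4*d^3 - 9*d^2 - 36*d) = (d - 3)*(d - 1)*(d^3 + 7*d^2 + 12*d) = (d - 3)*(d - 1)*(d + 3)*(d^2 + 4*d) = d*(d - 3)*(d - 1)*(d + 3)*(d + 4)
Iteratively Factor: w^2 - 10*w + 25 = (w - 5)*(w - 5)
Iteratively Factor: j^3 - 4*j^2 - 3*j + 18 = (j + 2)*(j^2 - 6*j + 9) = (j - 3)*(j + 2)*(j - 3)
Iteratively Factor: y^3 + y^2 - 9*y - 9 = (y - 3)*(y^2 + 4*y + 3) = (y - 3)*(y + 1)*(y + 3)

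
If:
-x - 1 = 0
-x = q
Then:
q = 1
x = -1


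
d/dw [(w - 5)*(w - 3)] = 2*w - 8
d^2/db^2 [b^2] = 2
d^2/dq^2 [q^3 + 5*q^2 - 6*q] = 6*q + 10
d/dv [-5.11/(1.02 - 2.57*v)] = -13.1327/(2.57*v - 1.02)^2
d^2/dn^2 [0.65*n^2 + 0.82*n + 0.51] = 1.30000000000000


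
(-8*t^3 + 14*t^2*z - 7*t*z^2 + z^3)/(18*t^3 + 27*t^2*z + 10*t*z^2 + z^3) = (-8*t^3 + 14*t^2*z - 7*t*z^2 + z^3)/(18*t^3 + 27*t^2*z + 10*t*z^2 + z^3)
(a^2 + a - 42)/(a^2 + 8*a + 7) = (a - 6)/(a + 1)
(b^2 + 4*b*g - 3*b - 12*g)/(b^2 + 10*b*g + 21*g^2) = (b^2 + 4*b*g - 3*b - 12*g)/(b^2 + 10*b*g + 21*g^2)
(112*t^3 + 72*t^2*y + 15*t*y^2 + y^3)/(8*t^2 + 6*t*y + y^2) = (28*t^2 + 11*t*y + y^2)/(2*t + y)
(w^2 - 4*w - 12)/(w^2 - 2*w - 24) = (w + 2)/(w + 4)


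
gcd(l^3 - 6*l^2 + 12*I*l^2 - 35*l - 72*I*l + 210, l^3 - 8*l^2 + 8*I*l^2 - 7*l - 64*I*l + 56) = l + 7*I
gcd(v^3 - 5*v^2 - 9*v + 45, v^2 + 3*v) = v + 3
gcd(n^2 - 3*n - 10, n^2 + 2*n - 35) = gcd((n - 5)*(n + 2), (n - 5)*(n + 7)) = n - 5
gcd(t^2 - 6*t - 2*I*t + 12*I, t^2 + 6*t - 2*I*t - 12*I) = t - 2*I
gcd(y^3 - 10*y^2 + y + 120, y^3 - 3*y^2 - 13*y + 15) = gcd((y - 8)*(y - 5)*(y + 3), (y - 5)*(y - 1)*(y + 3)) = y^2 - 2*y - 15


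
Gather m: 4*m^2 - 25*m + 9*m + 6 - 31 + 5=4*m^2 - 16*m - 20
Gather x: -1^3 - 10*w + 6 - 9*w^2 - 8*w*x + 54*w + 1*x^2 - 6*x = -9*w^2 + 44*w + x^2 + x*(-8*w - 6) + 5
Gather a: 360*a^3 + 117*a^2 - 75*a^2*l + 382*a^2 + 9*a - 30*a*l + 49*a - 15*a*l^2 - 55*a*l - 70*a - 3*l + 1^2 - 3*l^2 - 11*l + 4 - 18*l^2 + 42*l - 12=360*a^3 + a^2*(499 - 75*l) + a*(-15*l^2 - 85*l - 12) - 21*l^2 + 28*l - 7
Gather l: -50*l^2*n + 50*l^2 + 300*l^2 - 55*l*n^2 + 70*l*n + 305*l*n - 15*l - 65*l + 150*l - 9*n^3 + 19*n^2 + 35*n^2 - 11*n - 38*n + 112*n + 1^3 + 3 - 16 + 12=l^2*(350 - 50*n) + l*(-55*n^2 + 375*n + 70) - 9*n^3 + 54*n^2 + 63*n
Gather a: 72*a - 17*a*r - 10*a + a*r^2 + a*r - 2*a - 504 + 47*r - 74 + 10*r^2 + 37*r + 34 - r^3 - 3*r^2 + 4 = a*(r^2 - 16*r + 60) - r^3 + 7*r^2 + 84*r - 540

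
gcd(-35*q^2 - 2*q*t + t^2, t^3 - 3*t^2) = 1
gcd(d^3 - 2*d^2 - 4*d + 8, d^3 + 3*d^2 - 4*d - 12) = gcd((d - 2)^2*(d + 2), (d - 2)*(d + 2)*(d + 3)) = d^2 - 4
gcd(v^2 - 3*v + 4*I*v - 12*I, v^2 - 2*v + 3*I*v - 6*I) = 1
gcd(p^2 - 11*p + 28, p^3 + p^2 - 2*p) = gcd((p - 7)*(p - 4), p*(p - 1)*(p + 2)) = 1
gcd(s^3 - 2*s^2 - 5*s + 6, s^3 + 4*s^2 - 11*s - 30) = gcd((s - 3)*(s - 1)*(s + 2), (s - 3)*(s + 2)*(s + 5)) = s^2 - s - 6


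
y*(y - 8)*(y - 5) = y^3 - 13*y^2 + 40*y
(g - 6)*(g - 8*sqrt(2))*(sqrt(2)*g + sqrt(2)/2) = sqrt(2)*g^3 - 16*g^2 - 11*sqrt(2)*g^2/2 - 3*sqrt(2)*g + 88*g + 48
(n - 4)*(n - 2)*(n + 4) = n^3 - 2*n^2 - 16*n + 32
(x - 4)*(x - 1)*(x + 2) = x^3 - 3*x^2 - 6*x + 8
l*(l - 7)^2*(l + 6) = l^4 - 8*l^3 - 35*l^2 + 294*l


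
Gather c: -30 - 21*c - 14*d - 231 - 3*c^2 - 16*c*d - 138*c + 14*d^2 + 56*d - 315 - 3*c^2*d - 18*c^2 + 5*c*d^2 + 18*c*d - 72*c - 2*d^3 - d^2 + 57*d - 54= c^2*(-3*d - 21) + c*(5*d^2 + 2*d - 231) - 2*d^3 + 13*d^2 + 99*d - 630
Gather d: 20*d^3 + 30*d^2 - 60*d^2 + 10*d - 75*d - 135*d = 20*d^3 - 30*d^2 - 200*d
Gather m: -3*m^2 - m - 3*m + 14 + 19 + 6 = -3*m^2 - 4*m + 39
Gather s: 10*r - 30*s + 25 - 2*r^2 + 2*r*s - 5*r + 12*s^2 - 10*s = -2*r^2 + 5*r + 12*s^2 + s*(2*r - 40) + 25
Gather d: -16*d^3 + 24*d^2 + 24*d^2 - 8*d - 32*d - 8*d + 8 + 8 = -16*d^3 + 48*d^2 - 48*d + 16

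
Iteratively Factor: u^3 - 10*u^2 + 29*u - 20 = (u - 1)*(u^2 - 9*u + 20) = (u - 4)*(u - 1)*(u - 5)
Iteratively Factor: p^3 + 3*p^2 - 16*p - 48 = (p - 4)*(p^2 + 7*p + 12) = (p - 4)*(p + 4)*(p + 3)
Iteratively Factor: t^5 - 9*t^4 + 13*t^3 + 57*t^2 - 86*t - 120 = (t + 1)*(t^4 - 10*t^3 + 23*t^2 + 34*t - 120) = (t + 1)*(t + 2)*(t^3 - 12*t^2 + 47*t - 60) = (t - 4)*(t + 1)*(t + 2)*(t^2 - 8*t + 15) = (t - 4)*(t - 3)*(t + 1)*(t + 2)*(t - 5)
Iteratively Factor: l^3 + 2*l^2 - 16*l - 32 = (l - 4)*(l^2 + 6*l + 8) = (l - 4)*(l + 4)*(l + 2)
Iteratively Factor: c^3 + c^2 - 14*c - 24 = (c + 2)*(c^2 - c - 12) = (c - 4)*(c + 2)*(c + 3)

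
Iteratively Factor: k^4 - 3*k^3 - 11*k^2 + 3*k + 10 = (k - 1)*(k^3 - 2*k^2 - 13*k - 10) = (k - 1)*(k + 2)*(k^2 - 4*k - 5) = (k - 5)*(k - 1)*(k + 2)*(k + 1)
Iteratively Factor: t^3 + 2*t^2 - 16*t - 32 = (t + 2)*(t^2 - 16) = (t + 2)*(t + 4)*(t - 4)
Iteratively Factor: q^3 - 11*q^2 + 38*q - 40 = (q - 2)*(q^2 - 9*q + 20) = (q - 4)*(q - 2)*(q - 5)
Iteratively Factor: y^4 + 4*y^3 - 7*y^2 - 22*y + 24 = (y + 4)*(y^3 - 7*y + 6) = (y - 1)*(y + 4)*(y^2 + y - 6) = (y - 2)*(y - 1)*(y + 4)*(y + 3)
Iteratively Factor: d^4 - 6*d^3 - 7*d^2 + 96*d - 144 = (d - 4)*(d^3 - 2*d^2 - 15*d + 36) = (d - 4)*(d + 4)*(d^2 - 6*d + 9) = (d - 4)*(d - 3)*(d + 4)*(d - 3)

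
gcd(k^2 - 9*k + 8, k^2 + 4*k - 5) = k - 1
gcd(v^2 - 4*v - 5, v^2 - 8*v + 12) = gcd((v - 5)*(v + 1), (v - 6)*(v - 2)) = 1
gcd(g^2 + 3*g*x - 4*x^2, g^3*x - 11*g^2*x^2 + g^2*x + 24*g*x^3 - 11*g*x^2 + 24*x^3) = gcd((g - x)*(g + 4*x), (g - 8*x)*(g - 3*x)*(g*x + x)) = 1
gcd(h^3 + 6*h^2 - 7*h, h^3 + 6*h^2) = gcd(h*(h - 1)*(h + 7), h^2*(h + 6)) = h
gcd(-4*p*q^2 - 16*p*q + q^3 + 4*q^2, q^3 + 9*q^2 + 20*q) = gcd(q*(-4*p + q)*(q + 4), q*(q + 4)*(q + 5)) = q^2 + 4*q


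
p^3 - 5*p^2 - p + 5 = (p - 5)*(p - 1)*(p + 1)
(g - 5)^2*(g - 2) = g^3 - 12*g^2 + 45*g - 50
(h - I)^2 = h^2 - 2*I*h - 1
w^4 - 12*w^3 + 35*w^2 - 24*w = w*(w - 8)*(w - 3)*(w - 1)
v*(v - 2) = v^2 - 2*v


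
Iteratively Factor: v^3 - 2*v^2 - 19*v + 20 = (v - 5)*(v^2 + 3*v - 4) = (v - 5)*(v - 1)*(v + 4)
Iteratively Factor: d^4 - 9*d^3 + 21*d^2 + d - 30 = (d - 3)*(d^3 - 6*d^2 + 3*d + 10) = (d - 3)*(d + 1)*(d^2 - 7*d + 10) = (d - 3)*(d - 2)*(d + 1)*(d - 5)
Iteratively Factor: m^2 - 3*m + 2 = (m - 1)*(m - 2)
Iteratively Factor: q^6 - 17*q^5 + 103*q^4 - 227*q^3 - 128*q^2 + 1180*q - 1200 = (q - 5)*(q^5 - 12*q^4 + 43*q^3 - 12*q^2 - 188*q + 240) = (q - 5)*(q - 2)*(q^4 - 10*q^3 + 23*q^2 + 34*q - 120) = (q - 5)*(q - 4)*(q - 2)*(q^3 - 6*q^2 - q + 30) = (q - 5)*(q - 4)*(q - 3)*(q - 2)*(q^2 - 3*q - 10) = (q - 5)*(q - 4)*(q - 3)*(q - 2)*(q + 2)*(q - 5)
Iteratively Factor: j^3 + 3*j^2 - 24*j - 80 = (j + 4)*(j^2 - j - 20) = (j + 4)^2*(j - 5)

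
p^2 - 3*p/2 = p*(p - 3/2)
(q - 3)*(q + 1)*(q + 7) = q^3 + 5*q^2 - 17*q - 21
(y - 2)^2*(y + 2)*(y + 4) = y^4 + 2*y^3 - 12*y^2 - 8*y + 32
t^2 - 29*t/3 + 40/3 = (t - 8)*(t - 5/3)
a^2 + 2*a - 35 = (a - 5)*(a + 7)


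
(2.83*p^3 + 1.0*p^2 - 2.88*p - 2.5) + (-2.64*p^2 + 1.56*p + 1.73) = 2.83*p^3 - 1.64*p^2 - 1.32*p - 0.77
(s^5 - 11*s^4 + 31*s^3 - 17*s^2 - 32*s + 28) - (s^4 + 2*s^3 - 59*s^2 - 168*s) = s^5 - 12*s^4 + 29*s^3 + 42*s^2 + 136*s + 28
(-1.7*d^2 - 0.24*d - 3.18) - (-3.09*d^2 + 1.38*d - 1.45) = 1.39*d^2 - 1.62*d - 1.73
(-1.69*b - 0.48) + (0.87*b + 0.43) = -0.82*b - 0.05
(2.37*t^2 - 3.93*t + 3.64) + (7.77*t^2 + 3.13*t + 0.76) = 10.14*t^2 - 0.8*t + 4.4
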